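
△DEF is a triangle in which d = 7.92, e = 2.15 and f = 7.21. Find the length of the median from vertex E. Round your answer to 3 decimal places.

m_E ≈ 7.497

Median from E: ½√(2·f² + 2·d² − e²) ≈ 7.4966.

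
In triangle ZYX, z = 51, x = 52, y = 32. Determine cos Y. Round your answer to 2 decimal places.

By the law of cosines, cos Y = (x² + z² − y²) / (2·x·z) ≈ 0.80713, so ∠Y ≈ 36.18°.

0.81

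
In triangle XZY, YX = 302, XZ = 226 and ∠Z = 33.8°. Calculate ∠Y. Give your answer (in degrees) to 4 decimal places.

Law of sines: sin Y = XZ·sin Z/YX ≈ 0.41630.
Since YX ≥ XZ, only the acute value applies: ∠Y ≈ 24.60°.
Then ∠X = 180° − ∠Z − ∠Y ≈ 121.60°.

24.6013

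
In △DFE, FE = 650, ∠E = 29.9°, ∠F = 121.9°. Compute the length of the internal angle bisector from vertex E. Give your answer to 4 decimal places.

t_E ≈ 806.8767

The third angle is ∠D = 180° − ∠F − ∠E = 28.20°.
Law of sines: ED = FE·sin F/sin D ≈ 1167.8.
Law of sines: DF = FE·sin E/sin D ≈ 685.68.
The bisector from E has length 2·FE·ED·cos(∠E/2)/(FE+ED) ≈ 806.88.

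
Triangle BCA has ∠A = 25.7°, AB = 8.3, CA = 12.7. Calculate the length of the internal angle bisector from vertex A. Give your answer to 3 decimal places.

t_A ≈ 9.788

By the law of cosines, BC² = CA² + AB² − 2·CA·AB·cos A = 40.215, so BC ≈ 6.3415.
The bisector from A has length 2·CA·AB·cos(∠A/2)/(CA+AB) ≈ 9.7876.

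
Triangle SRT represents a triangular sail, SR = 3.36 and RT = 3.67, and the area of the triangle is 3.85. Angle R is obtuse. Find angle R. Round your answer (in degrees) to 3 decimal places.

From area = ½·SR·RT·sin R, we get sin R = 2·area/(SR·RT) ≈ 0.62443.
Taking the obtuse solution, ∠R ≈ 141.36°.

∠R ≈ 141.359°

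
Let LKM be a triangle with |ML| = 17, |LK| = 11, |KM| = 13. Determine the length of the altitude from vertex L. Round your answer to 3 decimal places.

11.000

Semiperimeter s = (13 + 17 + 11)/2 = 20.5.
Heron's formula: area = √(20.5·7.5·3.5·9.5) ≈ 71.5.
The altitude from L has length 2·area/|KM| ≈ 11.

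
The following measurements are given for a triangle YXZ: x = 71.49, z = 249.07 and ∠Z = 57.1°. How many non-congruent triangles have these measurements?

1

x·sin Z = 71.49·sin(57.1°) ≈ 60.02.
Since z ≥ x, exactly one triangle exists.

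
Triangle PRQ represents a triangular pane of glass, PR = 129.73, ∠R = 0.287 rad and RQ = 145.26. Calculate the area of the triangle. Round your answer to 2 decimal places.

area ≈ 2667.23

Area = ½·PR·RQ·sin R ≈ 2667.2.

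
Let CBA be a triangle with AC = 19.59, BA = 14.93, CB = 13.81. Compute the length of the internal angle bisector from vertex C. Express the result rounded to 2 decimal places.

14.71

By the law of cosines, cos C = (AC² + CB² − BA²) / (2·AC·CB) ≈ 0.64978, so ∠C ≈ 49.48°.
The bisector from C has length 2·AC·CB·cos(∠C/2)/(AC+CB) ≈ 14.713.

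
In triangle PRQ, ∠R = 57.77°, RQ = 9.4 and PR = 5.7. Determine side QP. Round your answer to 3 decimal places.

7.981

By the law of cosines, QP² = PR² + RQ² − 2·PR·RQ·cos R = 63.7, so QP ≈ 7.9812.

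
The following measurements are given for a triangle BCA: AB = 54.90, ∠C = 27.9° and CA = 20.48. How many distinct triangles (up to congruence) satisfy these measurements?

1

CA·sin C = 20.48·sin(27.9°) ≈ 9.583.
Since AB ≥ CA, exactly one triangle exists.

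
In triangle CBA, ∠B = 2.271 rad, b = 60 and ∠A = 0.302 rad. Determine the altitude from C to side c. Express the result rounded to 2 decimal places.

The third angle is ∠C = π − ∠B − ∠A = 0.569 rad.
Law of sines: c = b·sin C/sin B ≈ 42.247.
Law of sines: a = b·sin A/sin B ≈ 23.337.
Area = ½·b·c·sin A ≈ 376.97.
The altitude from C has length 2·area/c ≈ 17.846.

h_C ≈ 17.85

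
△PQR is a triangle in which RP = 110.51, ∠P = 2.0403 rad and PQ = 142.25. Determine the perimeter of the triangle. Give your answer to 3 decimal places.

By the law of cosines, QR² = RP² + PQ² − 2·RP·PQ·cos P = 46672, so QR ≈ 216.04.
Semiperimeter s = (216.04+110.51+142.25)/2 = 234.4.
Perimeter = 216.04 + 110.51 + 142.25 = 468.8.

468.798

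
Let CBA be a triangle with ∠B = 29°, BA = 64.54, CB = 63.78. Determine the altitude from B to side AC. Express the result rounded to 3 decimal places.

By the law of cosines, AC² = CB² + BA² − 2·CB·BA·cos B = 1032.8, so AC ≈ 32.137.
Area = ½·CB·BA·sin B ≈ 997.83.
The altitude from B has length 2·area/AC ≈ 62.098.

62.098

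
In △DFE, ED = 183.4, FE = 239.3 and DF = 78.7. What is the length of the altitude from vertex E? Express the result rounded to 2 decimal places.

146.17

Semiperimeter s = (239.3 + 183.4 + 78.7)/2 = 250.7.
Heron's formula: area = √(250.7·11.4·67.3·172) ≈ 5751.8.
The altitude from E has length 2·area/DF ≈ 146.17.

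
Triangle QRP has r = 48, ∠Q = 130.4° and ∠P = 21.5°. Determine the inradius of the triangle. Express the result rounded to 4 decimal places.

8.3781

The third angle is ∠R = 180° − ∠P − ∠Q = 28.10°.
Law of sines: q = r·sin Q/sin R ≈ 77.607.
Law of sines: p = r·sin P/sin R ≈ 37.35.
Area = ½·r·q·sin P ≈ 682.63.
Semiperimeter s = (77.607+48+37.35)/2 = 81.478.
Inradius = area/s = 682.63/81.478 ≈ 8.3781.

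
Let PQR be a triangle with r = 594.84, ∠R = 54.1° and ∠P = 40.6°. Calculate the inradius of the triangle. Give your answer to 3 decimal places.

The third angle is ∠Q = 180° − ∠R − ∠P = 85.30°.
Law of sines: p = r·sin P/sin R ≈ 477.88.
Law of sines: q = r·sin Q/sin R ≈ 731.86.
Area = ½·r·p·sin Q ≈ 1.4165e+05.
Semiperimeter s = (477.88+731.86+594.84)/2 = 902.29.
Inradius = area/s = 1.4165e+05/902.29 ≈ 156.99.

156.994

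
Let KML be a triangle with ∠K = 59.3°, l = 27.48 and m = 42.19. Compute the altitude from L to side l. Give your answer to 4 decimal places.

h_L ≈ 36.2772

By the law of cosines, k² = m² + l² − 2·m·l·cos K = 1351.3, so k ≈ 36.76.
Area = ½·m·l·sin K ≈ 498.45.
The altitude from L has length 2·area/l ≈ 36.277.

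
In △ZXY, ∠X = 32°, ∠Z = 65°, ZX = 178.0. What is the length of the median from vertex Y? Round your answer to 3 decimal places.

99.012

The third angle is ∠Y = 180° − ∠Z − ∠X = 83.00°.
Law of sines: XY = ZX·sin Z/sin Y ≈ 162.53.
Law of sines: YZ = ZX·sin X/sin Y ≈ 95.034.
Median from Y: ½√(2·XY² + 2·YZ² − ZX²) ≈ 99.012.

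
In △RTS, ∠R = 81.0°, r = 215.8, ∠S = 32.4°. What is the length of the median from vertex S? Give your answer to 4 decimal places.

The third angle is ∠T = 180° − ∠S − ∠R = 66.60°.
Law of sines: t = r·sin T/sin R ≈ 200.52.
Law of sines: s = r·sin S/sin R ≈ 117.07.
Median from S: ½√(2·r² + 2·t² − s²) ≈ 199.91.

m_S ≈ 199.9062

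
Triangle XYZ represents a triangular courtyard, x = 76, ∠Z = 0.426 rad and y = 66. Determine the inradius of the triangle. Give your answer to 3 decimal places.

By the law of cosines, z² = x² + y² − 2·x·y·cos Z = 996.6, so z ≈ 31.569.
Area = ½·x·y·sin Z ≈ 1036.4.
Semiperimeter s = (76+66+31.569)/2 = 86.784.
Inradius = area/s = 1036.4/86.784 ≈ 11.942.

r ≈ 11.942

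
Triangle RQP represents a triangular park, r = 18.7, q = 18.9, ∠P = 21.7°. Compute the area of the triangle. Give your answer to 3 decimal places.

area ≈ 65.340

Area = ½·r·q·sin P ≈ 65.34.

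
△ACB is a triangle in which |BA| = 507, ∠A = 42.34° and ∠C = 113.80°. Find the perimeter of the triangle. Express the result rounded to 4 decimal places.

The third angle is ∠B = 180° − ∠A − ∠C = 23.86°.
Law of sines: |CB| = |BA|·sin A/sin C ≈ 373.22.
Law of sines: |AC| = |BA|·sin B/sin C ≈ 224.14.
Semiperimeter s = (373.22+507+224.14)/2 = 552.18.
Perimeter = 373.22 + 507 + 224.14 = 1104.4.

perimeter ≈ 1104.3621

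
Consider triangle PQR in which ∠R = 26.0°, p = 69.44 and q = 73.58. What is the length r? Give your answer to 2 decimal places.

By the law of cosines, r² = p² + q² − 2·p·q·cos R = 1051.3, so r ≈ 32.424.

32.42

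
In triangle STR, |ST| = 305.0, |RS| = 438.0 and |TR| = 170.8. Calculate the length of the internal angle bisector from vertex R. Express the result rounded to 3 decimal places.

t_R ≈ 236.715

By the law of cosines, cos R = (|TR|² + |RS|² − |ST|²) / (2·|TR|·|RS|) ≈ 0.85544, so ∠R ≈ 31.19°.
The bisector from R has length 2·|TR|·|RS|·cos(∠R/2)/(|TR|+|RS|) ≈ 236.72.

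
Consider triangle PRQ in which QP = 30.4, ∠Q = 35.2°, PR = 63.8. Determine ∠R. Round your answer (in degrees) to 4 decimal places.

∠R ≈ 15.9420°

Law of sines: sin R = QP·sin Q/PR ≈ 0.27466.
Since PR ≥ QP, only the acute value applies: ∠R ≈ 15.94°.
Then ∠P = 180° − ∠Q − ∠R ≈ 128.86°.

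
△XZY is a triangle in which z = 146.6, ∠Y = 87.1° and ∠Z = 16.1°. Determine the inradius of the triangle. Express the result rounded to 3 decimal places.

63.364

The third angle is ∠X = 180° − ∠Z − ∠Y = 76.80°.
Law of sines: x = z·sin X/sin Z ≈ 514.67.
Law of sines: y = z·sin Y/sin Z ≈ 527.96.
Area = ½·z·x·sin Y ≈ 37677.
Semiperimeter s = (514.67+146.6+527.96)/2 = 594.62.
Inradius = area/s = 37677/594.62 ≈ 63.364.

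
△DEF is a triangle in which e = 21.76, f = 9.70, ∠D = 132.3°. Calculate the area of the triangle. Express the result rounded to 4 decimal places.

area ≈ 78.0577

Area = ½·e·f·sin D ≈ 78.058.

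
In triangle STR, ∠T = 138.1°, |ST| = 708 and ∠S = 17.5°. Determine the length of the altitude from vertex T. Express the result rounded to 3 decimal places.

212.900

The third angle is ∠R = 180° − ∠S − ∠T = 24.40°.
Law of sines: |TR| = |ST|·sin S/sin R ≈ 515.37.
Law of sines: |RS| = |ST|·sin T/sin R ≈ 1144.6.
Area = ½·|ST|·|TR|·sin T ≈ 1.2184e+05.
The altitude from T has length 2·area/|RS| ≈ 212.9.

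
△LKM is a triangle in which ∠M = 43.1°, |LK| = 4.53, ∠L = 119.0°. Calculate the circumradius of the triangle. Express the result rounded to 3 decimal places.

3.315

The third angle is ∠K = 180° − ∠M − ∠L = 17.90°.
Law of sines: |KM| = |LK|·sin L/sin M ≈ 5.7986.
Law of sines: |ML| = |LK|·sin K/sin M ≈ 2.0377.
Circumradius = |LK|/(2 sin M) ≈ 3.3149.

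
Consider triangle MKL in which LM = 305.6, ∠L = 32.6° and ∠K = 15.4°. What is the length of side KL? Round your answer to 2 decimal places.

855.21

The third angle is ∠M = 180° − ∠K − ∠L = 132.00°.
Law of sines: KL = LM·sin M/sin K ≈ 855.21.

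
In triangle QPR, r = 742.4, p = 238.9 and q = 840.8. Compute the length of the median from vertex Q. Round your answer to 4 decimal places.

356.9024

Median from Q: ½√(2·p² + 2·r² − q²) ≈ 356.9.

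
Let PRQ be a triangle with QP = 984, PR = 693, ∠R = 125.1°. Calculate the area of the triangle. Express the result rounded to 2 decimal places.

Law of sines: sin Q = PR·sin R/QP ≈ 0.57620.
Since QP ≥ PR, only the acute value applies: ∠Q ≈ 35.18°.
Then ∠P = 180° − ∠R − ∠Q ≈ 19.72°.
Law of sines gives RQ = QP·sin P/sin R ≈ 405.76.
Area = ½·QP·PR·sin P ≈ 1.1503e+05.

115027.11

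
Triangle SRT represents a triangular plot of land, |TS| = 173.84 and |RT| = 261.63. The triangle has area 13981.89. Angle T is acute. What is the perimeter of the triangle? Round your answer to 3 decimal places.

From area = ½·|RT|·|TS|·sin T, we get sin T = 2·area/(|RT|·|TS|) ≈ 0.61484.
Taking the acute solution, ∠T ≈ 37.94°.
Law of cosines then gives |SR| ≈ 164.11.
Perimeter = 261.63 + 173.84 + 164.11 = 599.58.

599.579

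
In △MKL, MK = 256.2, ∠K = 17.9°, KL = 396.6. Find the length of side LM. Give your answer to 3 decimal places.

By the law of cosines, LM² = MK² + KL² − 2·MK·KL·cos K = 29549, so LM ≈ 171.9.

171.898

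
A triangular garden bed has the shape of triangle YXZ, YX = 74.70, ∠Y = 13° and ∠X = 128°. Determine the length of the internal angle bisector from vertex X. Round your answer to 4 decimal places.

The third angle is ∠Z = 180° − ∠Y − ∠X = 39.00°.
Law of sines: XZ = YX·sin Y/sin Z ≈ 26.702.
Law of sines: ZY = YX·sin X/sin Z ≈ 93.536.
The bisector from X has length 2·YX·XZ·cos(∠X/2)/(YX+XZ) ≈ 17.246.

t_X ≈ 17.2459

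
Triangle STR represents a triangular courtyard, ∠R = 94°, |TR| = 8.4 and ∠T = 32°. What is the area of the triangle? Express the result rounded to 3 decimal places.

area ≈ 23.053

The third angle is ∠S = 180° − ∠T − ∠R = 54.00°.
Law of sines: |RS| = |TR|·sin T/sin S ≈ 5.5021.
Law of sines: |ST| = |TR|·sin R/sin S ≈ 10.358.
Area = ½·|TR|·|RS|·sin R ≈ 23.053.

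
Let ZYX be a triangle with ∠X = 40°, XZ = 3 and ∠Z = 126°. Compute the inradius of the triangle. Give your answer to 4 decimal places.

The third angle is ∠Y = 180° − ∠X − ∠Z = 14.00°.
Law of sines: YX = XZ·sin Z/sin Y ≈ 10.032.
Law of sines: ZY = XZ·sin X/sin Y ≈ 7.971.
Area = ½·XZ·YX·sin X ≈ 9.673.
Semiperimeter s = (10.032+3+7.971)/2 = 10.502.
Inradius = area/s = 9.673/10.502 ≈ 0.92109.

0.9211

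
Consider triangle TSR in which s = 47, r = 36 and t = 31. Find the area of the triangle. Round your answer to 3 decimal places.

Semiperimeter p = (31 + 47 + 36)/2 = 57.
Heron's formula: area = √(57·26·10·21) ≈ 557.87.

area ≈ 557.871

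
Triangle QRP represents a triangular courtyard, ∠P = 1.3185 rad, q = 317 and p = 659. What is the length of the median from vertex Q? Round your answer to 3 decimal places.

m_Q ≈ 641.343

Law of sines: sin Q = q·sin P/p ≈ 0.46580.
Since p ≥ q, only the acute value applies: ∠Q ≈ 0.4845 rad.
Then ∠R = π − ∠P − ∠Q ≈ 1.3386 rad.
Law of sines gives r = p·sin R/sin P ≈ 662.27.
Median from Q: ½√(2·r² + 2·p² − q²) ≈ 641.34.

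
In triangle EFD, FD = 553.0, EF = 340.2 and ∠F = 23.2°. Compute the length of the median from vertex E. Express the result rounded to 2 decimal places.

m_E ≈ 138.82

By the law of cosines, DE² = EF² + FD² − 2·EF·FD·cos F = 75710, so DE ≈ 275.15.
Median from E: ½√(2·DE² + 2·EF² − FD²) ≈ 138.82.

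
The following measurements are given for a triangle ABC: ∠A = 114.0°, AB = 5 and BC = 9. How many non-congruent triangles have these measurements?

AB·sin A = 5·sin(114.0°) ≈ 4.568.
Since ∠A is not acute, a triangle exists only if BC > AB; here BC > AB, so there is exactly one triangle.

1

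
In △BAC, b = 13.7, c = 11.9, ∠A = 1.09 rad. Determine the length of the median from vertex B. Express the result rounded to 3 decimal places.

10.636

By the law of cosines, a² = c² + b² − 2·c·b·cos A = 178.5, so a ≈ 13.36.
Median from B: ½√(2·a² + 2·c² − b²) ≈ 10.636.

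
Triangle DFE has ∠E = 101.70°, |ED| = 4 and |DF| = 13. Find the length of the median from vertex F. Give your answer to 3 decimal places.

12.149

Law of sines: sin F = |ED|·sin E/|DF| ≈ 0.30130.
Since |DF| ≥ |ED|, only the acute value applies: ∠F ≈ 17.54°.
Then ∠D = 180° − ∠E − ∠F ≈ 60.76°.
Law of sines gives |FE| = |DF|·sin D/sin E ≈ 11.585.
Median from F: ½√(2·|DF|² + 2·|FE|² − |ED|²) ≈ 12.149.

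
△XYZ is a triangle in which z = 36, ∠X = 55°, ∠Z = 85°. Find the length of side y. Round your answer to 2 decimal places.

The third angle is ∠Y = 180° − ∠Z − ∠X = 40.00°.
Law of sines: y = z·sin Y/sin Z ≈ 23.229.

23.23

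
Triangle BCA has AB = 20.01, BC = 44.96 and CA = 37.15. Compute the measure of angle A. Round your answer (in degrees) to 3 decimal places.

99.324

By the law of cosines, cos A = (CA² + AB² − BC²) / (2·CA·AB) ≈ -0.16202, so ∠A ≈ 99.32°.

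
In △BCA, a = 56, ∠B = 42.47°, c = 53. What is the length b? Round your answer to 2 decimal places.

39.58

By the law of cosines, b² = c² + a² − 2·c·a·cos B = 1566.4, so b ≈ 39.578.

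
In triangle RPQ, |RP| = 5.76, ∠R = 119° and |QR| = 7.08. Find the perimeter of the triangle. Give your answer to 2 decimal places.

perimeter ≈ 23.92

By the law of cosines, |PQ|² = |QR|² + |RP|² − 2·|QR|·|RP|·cos R = 122.85, so |PQ| ≈ 11.084.
Semiperimeter s = (11.084+7.08+5.76)/2 = 11.962.
Perimeter = 11.084 + 7.08 + 5.76 = 23.924.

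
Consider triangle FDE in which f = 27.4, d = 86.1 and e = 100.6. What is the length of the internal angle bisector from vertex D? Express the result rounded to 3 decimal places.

By the law of cosines, cos D = (e² + f² − d²) / (2·e·f) ≈ 0.62724, so ∠D ≈ 51.15°.
The bisector from D has length 2·e·f·cos(∠D/2)/(e+f) ≈ 38.849.

38.849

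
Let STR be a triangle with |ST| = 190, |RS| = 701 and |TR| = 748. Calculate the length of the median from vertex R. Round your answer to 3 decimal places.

718.629

Median from R: ½√(2·|TR|² + 2·|RS|² − |ST|²) ≈ 718.63.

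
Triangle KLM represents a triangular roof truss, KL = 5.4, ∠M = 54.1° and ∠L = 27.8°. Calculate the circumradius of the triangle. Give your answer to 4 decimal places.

3.3332

The third angle is ∠K = 180° − ∠L − ∠M = 98.10°.
Law of sines: LM = KL·sin K/sin M ≈ 6.5998.
Law of sines: MK = KL·sin L/sin M ≈ 3.1091.
Circumradius = KL/(2 sin M) ≈ 3.3332.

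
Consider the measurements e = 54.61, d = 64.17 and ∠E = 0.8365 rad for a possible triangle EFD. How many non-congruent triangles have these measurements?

2

d·sin E = 64.17·sin(0.8365 rad) ≈ 47.63.
Since d sin E < e < d (47.63 < 54.61 < 64.17), two triangles exist.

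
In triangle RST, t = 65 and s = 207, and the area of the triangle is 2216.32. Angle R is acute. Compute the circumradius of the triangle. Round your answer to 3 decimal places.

223.400

From area = ½·s·t·sin R, we get sin R = 2·area/(s·t) ≈ 0.32944.
Taking the acute solution, ∠R ≈ 19.23°.
Law of cosines then gives r ≈ 147.19.
Circumradius = r/(2 sin R) ≈ 223.4.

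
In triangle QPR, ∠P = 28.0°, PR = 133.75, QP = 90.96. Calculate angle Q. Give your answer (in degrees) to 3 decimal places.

By the law of cosines, RQ² = QP² + PR² − 2·QP·PR·cos P = 4679.1, so RQ ≈ 68.404.
Law of cosines again: cos Q = (RQ² + QP² − PR²)/(2·RQ·QP) ≈ -0.39668, so ∠Q ≈ 113.37°.

113.371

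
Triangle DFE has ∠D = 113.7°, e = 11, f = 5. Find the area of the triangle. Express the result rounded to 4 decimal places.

area ≈ 25.1807

Area = ½·f·e·sin D ≈ 25.181.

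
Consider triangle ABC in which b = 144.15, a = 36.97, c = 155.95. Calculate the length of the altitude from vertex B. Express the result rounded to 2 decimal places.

Semiperimeter s = (36.97 + 144.15 + 155.95)/2 = 168.53.
Heron's formula: area = √(168.53·131.56·24.385·12.585) ≈ 2608.6.
The altitude from B has length 2·area/b ≈ 36.192.

36.19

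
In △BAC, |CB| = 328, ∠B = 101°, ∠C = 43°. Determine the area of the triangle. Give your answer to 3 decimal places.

61267.324

The third angle is ∠A = 180° − ∠C − ∠B = 36.00°.
Law of sines: |AC| = |CB|·sin B/sin A ≈ 547.77.
Law of sines: |BA| = |CB|·sin C/sin A ≈ 380.57.
Area = ½·|CB|·|AC|·sin C ≈ 61267.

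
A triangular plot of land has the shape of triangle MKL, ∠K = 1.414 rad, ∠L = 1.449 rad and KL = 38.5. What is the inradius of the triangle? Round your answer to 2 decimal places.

The third angle is ∠M = π − ∠K − ∠L = 0.279 rad.
Law of sines: LM = KL·sin K/sin M ≈ 138.28.
Law of sines: MK = KL·sin L/sin M ≈ 138.96.
Area = ½·KL·LM·sin L ≈ 2642.2.
Semiperimeter s = (38.5+138.28+138.96)/2 = 157.87.
Inradius = area/s = 2642.2/157.87 ≈ 16.736.

16.74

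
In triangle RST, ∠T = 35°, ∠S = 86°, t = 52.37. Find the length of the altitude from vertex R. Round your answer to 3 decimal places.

h_R ≈ 52.242

The third angle is ∠R = 180° − ∠S − ∠T = 59.00°.
Law of sines: r = t·sin R/sin T ≈ 78.263.
Law of sines: s = t·sin S/sin T ≈ 91.082.
Area = ½·t·r·sin S ≈ 2044.3.
The altitude from R has length 2·area/r ≈ 52.242.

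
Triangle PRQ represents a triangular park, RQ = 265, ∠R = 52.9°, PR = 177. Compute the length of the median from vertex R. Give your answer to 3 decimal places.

m_R ≈ 198.835

By the law of cosines, QP² = PR² + RQ² − 2·PR·RQ·cos R = 44967, so QP ≈ 212.05.
Median from R: ½√(2·PR² + 2·RQ² − QP²) ≈ 198.83.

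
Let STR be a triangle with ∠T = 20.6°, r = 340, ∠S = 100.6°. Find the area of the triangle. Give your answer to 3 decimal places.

The third angle is ∠R = 180° − ∠S − ∠T = 58.80°.
Law of sines: s = r·sin S/sin R ≈ 390.71.
Law of sines: t = r·sin T/sin R ≈ 139.85.
Area = ½·r·s·sin T ≈ 23369.

area ≈ 23369.474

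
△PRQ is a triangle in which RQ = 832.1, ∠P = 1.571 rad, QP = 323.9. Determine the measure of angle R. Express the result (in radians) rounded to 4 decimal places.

Law of sines: sin R = QP·sin P/RQ ≈ 0.38926.
Since RQ ≥ QP, only the acute value applies: ∠R ≈ 0.400 rad.
Then ∠Q = π − ∠P − ∠R ≈ 1.171 rad.

0.3998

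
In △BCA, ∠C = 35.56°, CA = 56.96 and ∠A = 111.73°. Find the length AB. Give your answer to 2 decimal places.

61.30

The third angle is ∠B = 180° − ∠C − ∠A = 32.71°.
Law of sines: AB = CA·sin C/sin B ≈ 61.299.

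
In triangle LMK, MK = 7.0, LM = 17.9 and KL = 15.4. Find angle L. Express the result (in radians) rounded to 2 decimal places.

By the law of cosines, cos L = (KL² + LM² − MK²) / (2·KL·LM) ≈ 0.92246, so ∠L ≈ 0.3964 rad.

∠L ≈ 0.40 rad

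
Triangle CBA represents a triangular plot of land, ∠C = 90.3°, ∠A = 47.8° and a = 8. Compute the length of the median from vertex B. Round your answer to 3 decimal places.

The third angle is ∠B = 180° − ∠A − ∠C = 41.90°.
Law of sines: c = a·sin C/sin A ≈ 10.799.
Law of sines: b = a·sin B/sin A ≈ 7.212.
Median from B: ½√(2·a² + 2·c² − b²) ≈ 8.7923.

m_B ≈ 8.792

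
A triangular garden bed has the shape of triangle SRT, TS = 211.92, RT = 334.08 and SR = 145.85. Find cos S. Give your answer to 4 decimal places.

cos S ≈ -0.7349

By the law of cosines, cos S = (TS² + SR² − RT²) / (2·TS·SR) ≈ -0.73486, so ∠S ≈ 2.396 rad.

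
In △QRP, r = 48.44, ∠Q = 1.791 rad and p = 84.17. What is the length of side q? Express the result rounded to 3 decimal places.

By the law of cosines, q² = r² + p² − 2·r·p·cos Q = 11212, so q ≈ 105.89.

105.888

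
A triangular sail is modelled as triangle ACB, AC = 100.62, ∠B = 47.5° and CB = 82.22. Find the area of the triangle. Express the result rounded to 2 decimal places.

area ≈ 4117.76

Law of sines: sin A = CB·sin B/AC ≈ 0.60245.
Since AC ≥ CB, only the acute value applies: ∠A ≈ 37.05°.
Then ∠C = 180° − ∠B − ∠A ≈ 95.45°.
Law of sines gives BA = AC·sin C/sin B ≈ 135.86.
Area = ½·AC·CB·sin C ≈ 4117.8.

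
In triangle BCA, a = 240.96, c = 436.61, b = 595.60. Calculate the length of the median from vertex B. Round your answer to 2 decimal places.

m_B ≈ 188.84

Median from B: ½√(2·c² + 2·a² − b²) ≈ 188.84.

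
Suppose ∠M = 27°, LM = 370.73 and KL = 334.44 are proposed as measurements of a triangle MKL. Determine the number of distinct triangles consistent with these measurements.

LM·sin M = 370.73·sin(27°) ≈ 168.3.
Since LM sin M < KL < LM (168.3 < 334.44 < 370.73), two triangles exist.

2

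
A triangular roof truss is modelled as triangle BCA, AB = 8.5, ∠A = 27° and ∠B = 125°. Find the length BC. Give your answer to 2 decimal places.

8.22

The third angle is ∠C = 180° − ∠A − ∠B = 28.00°.
Law of sines: BC = AB·sin A/sin C ≈ 8.2197.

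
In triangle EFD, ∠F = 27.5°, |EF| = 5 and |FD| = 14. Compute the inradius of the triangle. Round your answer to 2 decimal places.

r ≈ 1.12

By the law of cosines, |DE|² = |EF|² + |FD|² − 2·|EF|·|FD|·cos F = 96.818, so |DE| ≈ 9.8396.
Area = ½·|EF|·|FD|·sin F ≈ 16.161.
Semiperimeter s = (14+9.8396+5)/2 = 14.42.
Inradius = area/s = 16.161/14.42 ≈ 1.1208.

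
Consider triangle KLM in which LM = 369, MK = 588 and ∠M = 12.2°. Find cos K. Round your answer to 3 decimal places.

cos K ≈ 0.946

By the law of cosines, KL² = LM² + MK² − 2·LM·MK·cos M = 57761, so KL ≈ 240.34.
Law of cosines again: cos K = (MK² + KL² − LM²)/(2·MK·KL) ≈ 0.94590, so ∠K ≈ 18.93°.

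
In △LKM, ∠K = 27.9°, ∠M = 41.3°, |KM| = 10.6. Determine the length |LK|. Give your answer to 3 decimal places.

7.484

The third angle is ∠L = 180° − ∠K − ∠M = 110.80°.
Law of sines: |LK| = |KM|·sin M/sin L ≈ 7.4838.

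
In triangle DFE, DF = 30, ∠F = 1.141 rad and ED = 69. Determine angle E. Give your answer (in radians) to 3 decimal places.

Law of sines: sin E = DF·sin F/ED ≈ 0.39524.
Since ED ≥ DF, only the acute value applies: ∠E ≈ 0.406 rad.
Then ∠D = π − ∠F − ∠E ≈ 1.594 rad.

∠E ≈ 0.406 rad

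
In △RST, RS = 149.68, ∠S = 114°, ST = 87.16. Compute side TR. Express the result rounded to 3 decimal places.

By the law of cosines, TR² = RS² + ST² − 2·RS·ST·cos S = 40614, so TR ≈ 201.53.

201.528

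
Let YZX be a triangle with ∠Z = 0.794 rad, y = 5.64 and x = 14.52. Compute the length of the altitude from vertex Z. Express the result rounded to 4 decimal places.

By the law of cosines, z² = x² + y² − 2·x·y·cos Z = 127.83, so z ≈ 11.306.
Area = ½·x·y·sin Z ≈ 29.201.
The altitude from Z has length 2·area/z ≈ 5.1656.

5.1656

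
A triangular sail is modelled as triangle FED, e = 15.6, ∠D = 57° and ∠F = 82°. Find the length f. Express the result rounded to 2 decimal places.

23.55

The third angle is ∠E = 180° − ∠D − ∠F = 41.00°.
Law of sines: f = e·sin F/sin E ≈ 23.547.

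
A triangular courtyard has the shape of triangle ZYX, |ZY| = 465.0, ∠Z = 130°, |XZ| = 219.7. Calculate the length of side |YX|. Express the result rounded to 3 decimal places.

By the law of cosines, |YX|² = |XZ|² + |ZY|² − 2·|XZ|·|ZY|·cos Z = 3.9583e+05, so |YX| ≈ 629.15.

629.149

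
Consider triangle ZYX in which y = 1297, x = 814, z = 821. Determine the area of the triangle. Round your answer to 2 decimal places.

322785.48

Semiperimeter s = (821 + 1297 + 814)/2 = 1466.
Heron's formula: area = √(1466·645·169·652) ≈ 3.2279e+05.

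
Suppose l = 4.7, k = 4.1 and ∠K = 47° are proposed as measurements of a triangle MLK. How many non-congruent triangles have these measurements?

l·sin K = 4.7·sin(47°) ≈ 3.437.
Since l sin K < k < l (3.437 < 4.1 < 4.7), two triangles exist.

2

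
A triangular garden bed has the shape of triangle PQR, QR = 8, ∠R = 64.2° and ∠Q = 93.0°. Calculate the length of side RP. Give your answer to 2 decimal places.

The third angle is ∠P = 180° − ∠Q − ∠R = 22.80°.
Law of sines: RP = QR·sin Q/sin P ≈ 20.616.

20.62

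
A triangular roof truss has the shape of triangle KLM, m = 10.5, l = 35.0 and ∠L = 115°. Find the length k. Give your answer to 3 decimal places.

Law of sines: sin M = m·sin L/l ≈ 0.27189.
Since l ≥ m, only the acute value applies: ∠M ≈ 15.78°.
Then ∠K = 180° − ∠L − ∠M ≈ 49.22°.
Law of sines gives k = l·sin K/sin L ≈ 29.244.

29.244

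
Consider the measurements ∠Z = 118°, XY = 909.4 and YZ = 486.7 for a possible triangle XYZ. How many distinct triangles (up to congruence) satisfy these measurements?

YZ·sin Z = 486.7·sin(118°) ≈ 429.7.
Since ∠Z is not acute, a triangle exists only if XY > YZ; here XY > YZ, so there is exactly one triangle.

1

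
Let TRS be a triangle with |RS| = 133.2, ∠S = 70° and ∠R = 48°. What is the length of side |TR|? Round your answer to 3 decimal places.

The third angle is ∠T = 180° − ∠R − ∠S = 62.00°.
Law of sines: |TR| = |RS|·sin S/sin T ≈ 141.76.

141.760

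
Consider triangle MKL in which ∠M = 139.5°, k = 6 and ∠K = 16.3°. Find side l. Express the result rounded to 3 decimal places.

The third angle is ∠L = 180° − ∠M − ∠K = 24.20°.
Law of sines: l = k·sin L/sin K ≈ 8.7632.

8.763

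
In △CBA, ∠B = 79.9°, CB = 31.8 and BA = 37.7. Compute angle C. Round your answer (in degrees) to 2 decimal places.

∠C ≈ 55.84°

By the law of cosines, AC² = CB² + BA² − 2·CB·BA·cos B = 2012, so AC ≈ 44.856.
Law of cosines again: cos C = (AC² + CB² − BA²)/(2·AC·CB) ≈ 0.56155, so ∠C ≈ 55.84°.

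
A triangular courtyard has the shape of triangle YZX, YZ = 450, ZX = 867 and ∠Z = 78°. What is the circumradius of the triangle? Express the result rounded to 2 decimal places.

By the law of cosines, XY² = YZ² + ZX² − 2·YZ·ZX·cos Z = 7.9196e+05, so XY ≈ 889.92.
Area = ½·YZ·ZX·sin Z ≈ 1.9081e+05.
Circumradius = XY/(2 sin Z) ≈ 454.9.

454.90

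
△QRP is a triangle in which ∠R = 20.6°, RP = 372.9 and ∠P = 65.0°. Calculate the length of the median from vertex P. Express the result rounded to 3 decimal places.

The third angle is ∠Q = 180° − ∠R − ∠P = 94.40°.
Law of sines: PQ = RP·sin R/sin Q ≈ 131.59.
Law of sines: QR = RP·sin P/sin Q ≈ 338.96.
Median from P: ½√(2·RP² + 2·PQ² − QR²) ≈ 222.4.

222.399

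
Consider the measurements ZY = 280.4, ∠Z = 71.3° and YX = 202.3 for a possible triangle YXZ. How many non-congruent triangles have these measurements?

0

ZY·sin Z = 280.4·sin(71.3°) ≈ 265.6.
Since YX = 202.3 < 265.6 = ZY sin Z, no triangle exists.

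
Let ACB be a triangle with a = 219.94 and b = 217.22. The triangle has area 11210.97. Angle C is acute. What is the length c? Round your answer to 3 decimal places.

105.755

From area = ½·b·a·sin C, we get sin C = 2·area/(b·a) ≈ 0.46932.
Taking the acute solution, ∠C ≈ 27.99°.
Law of cosines then gives c ≈ 105.76.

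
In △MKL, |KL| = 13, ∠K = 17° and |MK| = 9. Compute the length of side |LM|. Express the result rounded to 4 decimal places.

5.1210

By the law of cosines, |LM|² = |MK|² + |KL|² − 2·|MK|·|KL|·cos K = 26.225, so |LM| ≈ 5.121.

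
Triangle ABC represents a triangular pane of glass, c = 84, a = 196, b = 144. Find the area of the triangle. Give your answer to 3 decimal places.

5433.596

Semiperimeter s = (196 + 144 + 84)/2 = 212.
Heron's formula: area = √(212·16·68·128) ≈ 5433.6.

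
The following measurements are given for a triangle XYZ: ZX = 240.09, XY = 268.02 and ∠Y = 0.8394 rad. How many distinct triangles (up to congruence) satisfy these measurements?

XY·sin Y = 268.02·sin(0.8394 rad) ≈ 199.5.
Since XY sin Y < ZX < XY (199.5 < 240.09 < 268.02), two triangles exist.

2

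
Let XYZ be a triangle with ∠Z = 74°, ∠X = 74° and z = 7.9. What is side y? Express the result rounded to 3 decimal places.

The third angle is ∠Y = 180° − ∠Z − ∠X = 32.00°.
Law of sines: y = z·sin Y/sin Z ≈ 4.3551.

4.355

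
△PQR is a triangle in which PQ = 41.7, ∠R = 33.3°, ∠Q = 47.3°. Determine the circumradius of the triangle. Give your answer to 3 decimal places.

37.977

The third angle is ∠P = 180° − ∠Q − ∠R = 99.40°.
Law of sines: QR = PQ·sin P/sin R ≈ 74.933.
Law of sines: RP = PQ·sin Q/sin R ≈ 55.819.
Circumradius = PQ/(2 sin R) ≈ 37.977.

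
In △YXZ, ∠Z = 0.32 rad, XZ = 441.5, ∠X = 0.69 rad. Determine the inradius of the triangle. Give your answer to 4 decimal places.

49.1692

The third angle is ∠Y = π − ∠X − ∠Z = 2.132 rad.
Law of sines: ZY = XZ·sin X/sin Y ≈ 331.86.
Law of sines: YX = XZ·sin Z/sin Y ≈ 164.
Area = ½·XZ·ZY·sin Z ≈ 23045.
Semiperimeter s = (441.5+331.86+164)/2 = 468.68.
Inradius = area/s = 23045/468.68 ≈ 49.169.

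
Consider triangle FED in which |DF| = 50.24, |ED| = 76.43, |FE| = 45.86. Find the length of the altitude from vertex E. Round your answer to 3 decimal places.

h_E ≈ 44.239

Semiperimeter s = (76.43 + 50.24 + 45.86)/2 = 86.265.
Heron's formula: area = √(86.265·9.835·36.025·40.405) ≈ 1111.3.
The altitude from E has length 2·area/|DF| ≈ 44.239.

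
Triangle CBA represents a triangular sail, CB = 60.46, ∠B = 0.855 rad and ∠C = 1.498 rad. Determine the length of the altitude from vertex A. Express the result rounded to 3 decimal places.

The third angle is ∠A = π − ∠C − ∠B = 0.789 rad.
Law of sines: BA = CB·sin C/sin A ≈ 85.006.
Law of sines: AC = CB·sin B/sin A ≈ 64.313.
Area = ½·CB·BA·sin B ≈ 1939.
The altitude from A has length 2·area/CB ≈ 64.143.

64.143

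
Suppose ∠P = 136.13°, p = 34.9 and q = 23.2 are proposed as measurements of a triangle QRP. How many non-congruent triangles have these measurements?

q·sin P = 23.2·sin(136.13°) ≈ 16.08.
Since ∠P is not acute, a triangle exists only if p > q; here p > q, so there is exactly one triangle.

1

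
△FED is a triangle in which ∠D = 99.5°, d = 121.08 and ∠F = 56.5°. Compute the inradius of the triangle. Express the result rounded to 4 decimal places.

18.4412

The third angle is ∠E = 180° − ∠D − ∠F = 24.00°.
Law of sines: f = d·sin F/sin D ≈ 102.37.
Law of sines: e = d·sin E/sin D ≈ 49.932.
Area = ½·d·f·sin E ≈ 2520.8.
Semiperimeter s = (102.37+49.932+121.08)/2 = 136.69.
Inradius = area/s = 2520.8/136.69 ≈ 18.441.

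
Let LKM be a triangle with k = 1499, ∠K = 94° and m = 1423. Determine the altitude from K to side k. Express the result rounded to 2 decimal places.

362.05

Law of sines: sin M = m·sin K/k ≈ 0.94699.
Since k ≥ m, only the acute value applies: ∠M ≈ 71.26°.
Then ∠L = 180° − ∠K − ∠M ≈ 14.74°.
Law of sines gives l = k·sin L/sin K ≈ 382.32.
Area = ½·k·m·sin L ≈ 2.7136e+05.
The altitude from K has length 2·area/k ≈ 362.05.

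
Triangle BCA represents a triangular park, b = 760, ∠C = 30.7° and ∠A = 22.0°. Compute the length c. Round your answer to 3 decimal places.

487.776

The third angle is ∠B = 180° − ∠C − ∠A = 127.30°.
Law of sines: c = b·sin C/sin B ≈ 487.78.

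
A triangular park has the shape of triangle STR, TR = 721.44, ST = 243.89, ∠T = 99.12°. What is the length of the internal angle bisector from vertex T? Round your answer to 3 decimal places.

By the law of cosines, RS² = ST² + TR² − 2·ST·TR·cos T = 6.3574e+05, so RS ≈ 797.33.
The bisector from T has length 2·ST·TR·cos(∠T/2)/(ST+TR) ≈ 236.46.

t_T ≈ 236.461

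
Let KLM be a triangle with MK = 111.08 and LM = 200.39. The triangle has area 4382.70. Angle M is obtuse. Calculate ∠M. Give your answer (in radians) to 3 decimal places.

From area = ½·LM·MK·sin M, we get sin M = 2·area/(LM·MK) ≈ 0.39379.
Taking the obtuse solution, ∠M ≈ 2.7368 rad.

∠M ≈ 2.737 rad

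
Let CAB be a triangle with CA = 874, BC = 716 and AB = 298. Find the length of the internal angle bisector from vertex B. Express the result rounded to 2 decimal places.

t_B ≈ 234.20

By the law of cosines, cos B = (AB² + BC² − CA²) / (2·AB·BC) ≈ -0.38060, so ∠B ≈ 112.37°.
The bisector from B has length 2·AB·BC·cos(∠B/2)/(AB+BC) ≈ 234.2.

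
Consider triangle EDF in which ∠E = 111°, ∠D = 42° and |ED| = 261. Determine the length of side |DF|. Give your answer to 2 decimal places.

536.72

The third angle is ∠F = 180° − ∠E − ∠D = 27.00°.
Law of sines: |DF| = |ED|·sin E/sin F ≈ 536.72.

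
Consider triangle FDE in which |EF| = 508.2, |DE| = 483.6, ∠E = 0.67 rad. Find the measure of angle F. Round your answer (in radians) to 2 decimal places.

∠F ≈ 1.16 rad

By the law of cosines, |FD|² = |DE|² + |EF|² − 2·|DE|·|EF|·cos E = 1.0686e+05, so |FD| ≈ 326.9.
Law of cosines again: cos F = (|EF|² + |FD|² − |DE|²)/(2·|EF|·|FD|) ≈ 0.39506, so ∠F ≈ 1.165 rad.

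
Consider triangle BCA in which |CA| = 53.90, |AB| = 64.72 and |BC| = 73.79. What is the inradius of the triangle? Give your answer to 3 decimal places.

17.616

Semiperimeter s = (53.9 + 64.72 + 73.79)/2 = 96.205.
Heron's formula: area = √(96.205·42.305·31.485·22.415) ≈ 1694.8.
Inradius = area/s = 1694.8/96.205 ≈ 17.616.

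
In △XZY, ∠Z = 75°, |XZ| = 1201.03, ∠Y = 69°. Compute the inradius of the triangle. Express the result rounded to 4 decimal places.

r ≈ 274.1509

The third angle is ∠X = 180° − ∠Z − ∠Y = 36.00°.
Law of sines: |ZY| = |XZ|·sin X/sin Y ≈ 756.17.
Law of sines: |YX| = |XZ|·sin Z/sin Y ≈ 1242.6.
Area = ½·|XZ|·|ZY|·sin Z ≈ 4.3862e+05.
Semiperimeter s = (756.17+1242.6+1201)/2 = 1599.9.
Inradius = area/s = 4.3862e+05/1599.9 ≈ 274.15.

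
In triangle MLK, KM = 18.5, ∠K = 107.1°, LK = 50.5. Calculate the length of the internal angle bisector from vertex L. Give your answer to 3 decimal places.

t_L ≈ 53.644

By the law of cosines, ML² = LK² + KM² − 2·LK·KM·cos K = 3441.9, so ML ≈ 58.668.
Law of cosines again: cos L = (ML² + LK² − KM²)/(2·ML·LK) ≈ 0.95350, so ∠L ≈ 17.54°.
The bisector from L has length 2·ML·LK·cos(∠L/2)/(ML+LK) ≈ 53.644.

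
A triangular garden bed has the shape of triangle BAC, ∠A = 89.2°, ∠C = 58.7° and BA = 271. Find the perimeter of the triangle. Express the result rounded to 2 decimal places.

perimeter ≈ 756.67

The third angle is ∠B = 180° − ∠A − ∠C = 32.10°.
Law of sines: AC = BA·sin B/sin C ≈ 168.54.
Law of sines: CB = BA·sin A/sin C ≈ 317.13.
Semiperimeter s = (168.54+317.13+271)/2 = 378.33.
Perimeter = 168.54 + 317.13 + 271 = 756.67.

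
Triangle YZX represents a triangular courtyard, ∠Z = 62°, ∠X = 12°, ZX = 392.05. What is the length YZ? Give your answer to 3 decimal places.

84.797

The third angle is ∠Y = 180° − ∠Z − ∠X = 106.00°.
Law of sines: YZ = ZX·sin X/sin Y ≈ 84.797.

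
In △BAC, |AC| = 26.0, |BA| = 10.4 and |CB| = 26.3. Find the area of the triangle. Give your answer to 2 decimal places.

133.21

Semiperimeter s = (26 + 26.3 + 10.4)/2 = 31.35.
Heron's formula: area = √(31.35·5.35·5.05·20.95) ≈ 133.21.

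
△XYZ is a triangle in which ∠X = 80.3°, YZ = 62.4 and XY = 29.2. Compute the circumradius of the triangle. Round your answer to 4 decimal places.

Law of sines: sin Z = XY·sin X/YZ ≈ 0.46126.
Since YZ ≥ XY, only the acute value applies: ∠Z ≈ 27.47°.
Then ∠Y = 180° − ∠X − ∠Z ≈ 72.23°.
Law of sines gives ZX = YZ·sin Y/sin X ≈ 60.285.
Circumradius = YZ/(2 sin X) ≈ 31.653.

R ≈ 31.6525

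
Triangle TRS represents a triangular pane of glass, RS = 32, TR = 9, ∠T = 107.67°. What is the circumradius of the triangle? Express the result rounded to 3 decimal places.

16.792

Law of sines: sin S = TR·sin T/RS ≈ 0.26798.
Since RS ≥ TR, only the acute value applies: ∠S ≈ 15.54°.
Then ∠R = 180° − ∠T − ∠S ≈ 56.79°.
Law of sines gives ST = RS·sin R/sin T ≈ 28.098.
Circumradius = RS/(2 sin T) ≈ 16.792.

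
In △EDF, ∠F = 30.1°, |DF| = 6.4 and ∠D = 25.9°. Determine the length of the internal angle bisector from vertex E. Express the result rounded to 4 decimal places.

The third angle is ∠E = 180° − ∠D − ∠F = 124.00°.
Law of sines: |FE| = |DF|·sin D/sin E ≈ 3.372.
Law of sines: |ED| = |DF|·sin F/sin E ≈ 3.8716.
The bisector from E has length 2·|FE|·|ED|·cos(∠E/2)/(|FE|+|ED|) ≈ 1.6922.

1.6922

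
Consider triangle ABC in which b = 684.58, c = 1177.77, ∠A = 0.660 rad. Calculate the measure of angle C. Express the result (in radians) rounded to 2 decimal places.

By the law of cosines, a² = b² + c² − 2·b·c·cos A = 5.8189e+05, so a ≈ 762.81.
Law of cosines again: cos C = (a² + b² − c²)/(2·a·b) ≈ -0.32229, so ∠C ≈ 1.899 rad.

1.90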